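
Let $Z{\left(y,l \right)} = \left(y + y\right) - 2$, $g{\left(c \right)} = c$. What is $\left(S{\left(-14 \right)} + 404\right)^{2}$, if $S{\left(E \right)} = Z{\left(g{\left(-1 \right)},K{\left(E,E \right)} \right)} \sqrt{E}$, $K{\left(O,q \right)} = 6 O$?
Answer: $162992 - 3232 i \sqrt{14} \approx 1.6299 \cdot 10^{5} - 12093.0 i$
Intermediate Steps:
$Z{\left(y,l \right)} = -2 + 2 y$ ($Z{\left(y,l \right)} = 2 y - 2 = -2 + 2 y$)
$S{\left(E \right)} = - 4 \sqrt{E}$ ($S{\left(E \right)} = \left(-2 + 2 \left(-1\right)\right) \sqrt{E} = \left(-2 - 2\right) \sqrt{E} = - 4 \sqrt{E}$)
$\left(S{\left(-14 \right)} + 404\right)^{2} = \left(- 4 \sqrt{-14} + 404\right)^{2} = \left(- 4 i \sqrt{14} + 404\right)^{2} = \left(404 - 4 i \sqrt{14}\right)^{2}$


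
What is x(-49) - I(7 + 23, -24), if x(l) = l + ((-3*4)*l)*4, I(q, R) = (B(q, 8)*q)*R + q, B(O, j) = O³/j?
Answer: 2432273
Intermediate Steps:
I(q, R) = q + R*q⁴/8 (I(q, R) = ((q³/8)*q)*R + q = (q⁴/8)*R + q = R*q⁴/8 + q = q + R*q⁴/8)
x(l) = -47*l (x(l) = l - 12*l*4 = l - 48*l = -47*l)
x(-49) - I(7 + 23, -24) = -47*(-49) - ((7 + 23) + (⅛)*(-24)*(7 + 23)⁴) = 2303 - (30 + (⅛)*(-24)*30⁴) = 2303 - (30 + (⅛)*(-24)*810000) = 2303 - (30 - 2430000) = 2303 - 1*(-2429970) = 2303 + 2429970 = 2432273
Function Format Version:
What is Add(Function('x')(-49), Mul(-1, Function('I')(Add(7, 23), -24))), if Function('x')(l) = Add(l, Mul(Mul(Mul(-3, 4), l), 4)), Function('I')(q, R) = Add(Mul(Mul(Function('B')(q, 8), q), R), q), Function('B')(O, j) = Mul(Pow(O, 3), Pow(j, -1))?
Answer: 2432273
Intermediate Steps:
Function('I')(q, R) = Add(q, Mul(Rational(1, 8), R, Pow(q, 4))) (Function('I')(q, R) = Add(Mul(Mul(Mul(Pow(q, 3), Pow(8, -1)), q), R), q) = Add(Mul(Mul(Mul(Pow(q, 3), Rational(1, 8)), q), R), q) = Add(Mul(Mul(Mul(Rational(1, 8), Pow(q, 3)), q), R), q) = Add(Mul(Mul(Rational(1, 8), Pow(q, 4)), R), q) = Add(Mul(Rational(1, 8), R, Pow(q, 4)), q) = Add(q, Mul(Rational(1, 8), R, Pow(q, 4))))
Function('x')(l) = Mul(-47, l) (Function('x')(l) = Add(l, Mul(Mul(-12, l), 4)) = Add(l, Mul(-48, l)) = Mul(-47, l))
Add(Function('x')(-49), Mul(-1, Function('I')(Add(7, 23), -24))) = Add(Mul(-47, -49), Mul(-1, Add(Add(7, 23), Mul(Rational(1, 8), -24, Pow(Add(7, 23), 4))))) = Add(2303, Mul(-1, Add(30, Mul(Rational(1, 8), -24, Pow(30, 4))))) = Add(2303, Mul(-1, Add(30, Mul(Rational(1, 8), -24, 810000)))) = Add(2303, Mul(-1, Add(30, -2430000))) = Add(2303, Mul(-1, -2429970)) = Add(2303, 2429970) = 2432273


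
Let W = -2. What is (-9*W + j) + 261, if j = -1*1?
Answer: 278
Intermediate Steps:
j = -1
(-9*W + j) + 261 = (-9*(-2) - 1) + 261 = (18 - 1) + 261 = 17 + 261 = 278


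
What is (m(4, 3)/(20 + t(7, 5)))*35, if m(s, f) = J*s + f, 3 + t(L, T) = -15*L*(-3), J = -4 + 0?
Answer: -455/332 ≈ -1.3705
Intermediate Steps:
J = -4
t(L, T) = -3 + 45*L (t(L, T) = -3 - 15*L*(-3) = -3 + 45*L)
m(s, f) = f - 4*s (m(s, f) = -4*s + f = f - 4*s)
(m(4, 3)/(20 + t(7, 5)))*35 = ((3 - 4*4)/(20 + (-3 + 45*7)))*35 = ((3 - 16)/(20 + (-3 + 315)))*35 = -13/(20 + 312)*35 = -13/332*35 = -455/332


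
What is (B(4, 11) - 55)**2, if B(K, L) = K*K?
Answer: 1521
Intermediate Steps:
B(K, L) = K**2
(B(4, 11) - 55)**2 = (4**2 - 55)**2 = (16 - 55)**2 = (-39)**2 = 1521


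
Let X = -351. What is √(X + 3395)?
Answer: 2*√761 ≈ 55.172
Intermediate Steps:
√(X + 3395) = √(-351 + 3395) = √3044 = 2*√761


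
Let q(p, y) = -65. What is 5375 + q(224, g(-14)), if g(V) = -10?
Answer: 5310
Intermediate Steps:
5375 + q(224, g(-14)) = 5375 - 65 = 5310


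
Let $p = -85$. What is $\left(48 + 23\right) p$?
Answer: $-6035$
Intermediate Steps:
$\left(48 + 23\right) p = \left(48 + 23\right) \left(-85\right) = 71 \left(-85\right) = -6035$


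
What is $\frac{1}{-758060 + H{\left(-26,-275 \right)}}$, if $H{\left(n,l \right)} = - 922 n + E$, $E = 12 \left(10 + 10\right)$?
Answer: $- \frac{1}{733848} \approx -1.3627 \cdot 10^{-6}$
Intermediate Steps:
$E = 240$ ($E = 12 \cdot 20 = 240$)
$H{\left(n,l \right)} = 240 - 922 n$ ($H{\left(n,l \right)} = - 922 n + 240 = 240 - 922 n$)
$\frac{1}{-758060 + H{\left(-26,-275 \right)}} = \frac{1}{-758060 + \left(240 - -23972\right)} = \frac{1}{-758060 + \left(240 + 23972\right)} = \frac{1}{-758060 + 24212} = \frac{1}{-733848} = - \frac{1}{733848}$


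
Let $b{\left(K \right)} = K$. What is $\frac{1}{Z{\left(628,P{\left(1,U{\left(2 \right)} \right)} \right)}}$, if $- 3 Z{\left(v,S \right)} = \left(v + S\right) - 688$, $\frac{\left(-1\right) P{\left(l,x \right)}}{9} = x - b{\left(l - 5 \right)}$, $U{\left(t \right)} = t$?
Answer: $\frac{1}{38} \approx 0.026316$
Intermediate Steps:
$P{\left(l,x \right)} = -45 - 9 x + 9 l$ ($P{\left(l,x \right)} = - 9 \left(x - \left(l - 5\right)\right) = - 9 \left(x - \left(-5 + l\right)\right) = - 9 \left(5 + x - l\right) = -45 - 9 x + 9 l$)
$Z{\left(v,S \right)} = \frac{688}{3} - \frac{S}{3} - \frac{v}{3}$ ($Z{\left(v,S \right)} = - \frac{\left(v + S\right) - 688}{3} = - \frac{\left(S + v\right) - 688}{3} = - \frac{-688 + S + v}{3} = \frac{688}{3} - \frac{S}{3} - \frac{v}{3}$)
$\frac{1}{Z{\left(628,P{\left(1,U{\left(2 \right)} \right)} \right)}} = \frac{1}{\frac{688}{3} - \frac{-45 - 18 + 9 \cdot 1}{3} - \frac{628}{3}} = \frac{1}{\frac{688}{3} - \frac{-45 - 18 + 9}{3} - \frac{628}{3}} = \frac{1}{\frac{688}{3} - -18 - \frac{628}{3}} = \frac{1}{\frac{688}{3} + 18 - \frac{628}{3}} = \frac{1}{38}$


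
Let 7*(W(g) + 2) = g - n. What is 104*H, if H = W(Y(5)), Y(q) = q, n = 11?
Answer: -2080/7 ≈ -297.14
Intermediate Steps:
W(g) = -25/7 + g/7 (W(g) = -2 + (g - 1*11)/7 = -2 + (g - 11)/7 = -2 + (-11 + g)/7 = -2 + (-11/7 + g/7) = -25/7 + g/7)
H = -20/7 (H = -25/7 + (⅐)*5 = -25/7 + 5/7 = -20/7 ≈ -2.8571)
104*H = 104*(-20/7) = -2080/7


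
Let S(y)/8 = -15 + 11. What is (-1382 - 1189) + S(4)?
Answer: -2603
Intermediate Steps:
S(y) = -32 (S(y) = 8*(-15 + 11) = 8*(-4) = -32)
(-1382 - 1189) + S(4) = (-1382 - 1189) - 32 = -2571 - 32 = -2603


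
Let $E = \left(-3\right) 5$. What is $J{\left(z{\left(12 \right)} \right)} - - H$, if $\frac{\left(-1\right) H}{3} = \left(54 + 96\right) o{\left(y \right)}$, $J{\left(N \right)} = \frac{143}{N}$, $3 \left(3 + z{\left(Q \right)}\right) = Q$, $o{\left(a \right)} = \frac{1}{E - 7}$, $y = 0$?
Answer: $\frac{1798}{11} \approx 163.45$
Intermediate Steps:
$E = -15$
$o{\left(a \right)} = - \frac{1}{22}$ ($o{\left(a \right)} = \frac{1}{-15 - 7} = \frac{1}{-22} = - \frac{1}{22}$)
$z{\left(Q \right)} = -3 + \frac{Q}{3}$
$H = \frac{225}{11}$ ($H = - 3 \left(54 + 96\right) \left(- \frac{1}{22}\right) = - 3 \cdot 150 \left(- \frac{1}{22}\right) = \left(-3\right) \left(- \frac{75}{11}\right) = \frac{225}{11} \approx 20.455$)
$J{\left(z{\left(12 \right)} \right)} - - H = \frac{143}{-3 + \frac{1}{3} \cdot 12} - \left(-1\right) \frac{225}{11} = \frac{143}{-3 + 4} - - \frac{225}{11} = \frac{143}{1} + \frac{225}{11} = 143 \cdot 1 + \frac{225}{11} = 143 + \frac{225}{11} = \frac{1798}{11}$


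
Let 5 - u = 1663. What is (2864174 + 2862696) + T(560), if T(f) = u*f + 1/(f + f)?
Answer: 5374196801/1120 ≈ 4.7984e+6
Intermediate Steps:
u = -1658 (u = 5 - 1*1663 = 5 - 1663 = -1658)
T(f) = 1/(2*f) - 1658*f (T(f) = -1658*f + 1/(f + f) = -1658*f + 1/(2*f) = 1/(2*f) - 1658*f)
(2864174 + 2862696) + T(560) = (2864174 + 2862696) + ((½)/560 - 1658*560) = 5726870 + ((½)*(1/560) - 928480) = 5726870 + (1/1120 - 928480) = 5726870 - 1039897599/1120 = 5374196801/1120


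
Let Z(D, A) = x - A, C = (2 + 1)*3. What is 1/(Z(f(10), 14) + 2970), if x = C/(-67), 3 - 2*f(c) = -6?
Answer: 67/198043 ≈ 0.00033831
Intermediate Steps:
f(c) = 9/2 (f(c) = 3/2 - ½*(-6) = 3/2 + 3 = 9/2)
C = 9 (C = 3*3 = 9)
x = -9/67 (x = 9/(-67) = 9*(-1/67) = -9/67 ≈ -0.13433)
Z(D, A) = -9/67 - A
1/(Z(f(10), 14) + 2970) = 1/((-9/67 - 1*14) + 2970) = 1/((-9/67 - 14) + 2970) = 1/(-947/67 + 2970) = 1/(198043/67) = 67/198043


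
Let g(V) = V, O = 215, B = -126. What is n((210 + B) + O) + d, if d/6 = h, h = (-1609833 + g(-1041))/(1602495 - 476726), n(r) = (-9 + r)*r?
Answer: 97605764746/1125769 ≈ 86701.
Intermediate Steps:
n(r) = r*(-9 + r)
h = -1610874/1125769 (h = (-1609833 - 1041)/(1602495 - 476726) = -1610874/1125769 ≈ -1.4309)
d = -9665244/1125769 (d = 6*(-1610874/1125769) = -9665244/1125769 ≈ -8.5855)
n((210 + B) + O) + d = ((210 - 126) + 215)*(-9 + ((210 - 126) + 215)) - 9665244/1125769 = (84 + 215)*(-9 + (84 + 215)) - 9665244/1125769 = 299*(-9 + 299) - 9665244/1125769 = 299*290 - 9665244/1125769 = 86710 - 9665244/1125769 = 97605764746/1125769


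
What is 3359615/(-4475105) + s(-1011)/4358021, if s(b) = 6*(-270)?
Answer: -2929704478403/3900520313441 ≈ -0.75111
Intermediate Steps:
s(b) = -1620
3359615/(-4475105) + s(-1011)/4358021 = 3359615/(-4475105) - 1620/4358021 = 3359615*(-1/4475105) - 1620*1/4358021 = -671923/895021 - 1620/4358021 = -2929704478403/3900520313441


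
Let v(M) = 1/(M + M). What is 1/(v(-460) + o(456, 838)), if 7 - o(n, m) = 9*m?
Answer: -920/6932201 ≈ -0.00013271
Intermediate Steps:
v(M) = 1/(2*M)
o(n, m) = 7 - 9*m
1/(v(-460) + o(456, 838)) = 1/((½)/(-460) + (7 - 9*838)) = 1/((½)*(-1/460) + (7 - 7542)) = 1/(-1/920 - 7535) = 1/(-6932201/920) = -920/6932201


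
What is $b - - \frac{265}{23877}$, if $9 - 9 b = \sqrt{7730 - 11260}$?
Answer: $\frac{24142}{23877} - \frac{i \sqrt{3530}}{9} \approx 1.0111 - 6.6015 i$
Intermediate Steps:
$b = 1 - \frac{i \sqrt{3530}}{9}$ ($b = 1 - \frac{\sqrt{7730 - 11260}}{9} = 1 - \frac{\sqrt{-3530}}{9} = 1 - \frac{i \sqrt{3530}}{9} \approx 1.0 - 6.6015 i$)
$b - - \frac{265}{23877} = \left(1 - \frac{i \sqrt{3530}}{9}\right) - - \frac{265}{23877} = \left(1 - \frac{i \sqrt{3530}}{9}\right) + \frac{265}{23877} = \frac{24142}{23877} - \frac{i \sqrt{3530}}{9}$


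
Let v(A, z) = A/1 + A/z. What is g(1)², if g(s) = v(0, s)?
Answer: 0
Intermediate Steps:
v(A, z) = A + A/z (v(A, z) = A*1 + A/z = A + A/z)
g(s) = 0 (g(s) = 0 + 0/s = 0 + 0 = 0)
g(1)² = 0² = 0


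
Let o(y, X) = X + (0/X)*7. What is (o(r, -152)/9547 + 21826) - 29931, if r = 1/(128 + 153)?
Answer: -77378587/9547 ≈ -8105.0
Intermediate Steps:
r = 1/281 ≈ 0.0035587
o(y, X) = X (o(y, X) = X + 0*7 = X + 0 = X)
(o(r, -152)/9547 + 21826) - 29931 = (-152/9547 + 21826) - 29931 = 208372670/9547 - 29931 = -77378587/9547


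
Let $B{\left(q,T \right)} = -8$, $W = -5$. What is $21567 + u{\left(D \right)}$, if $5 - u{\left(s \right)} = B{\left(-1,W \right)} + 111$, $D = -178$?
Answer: $21469$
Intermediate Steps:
$u{\left(s \right)} = -98$ ($u{\left(s \right)} = 5 - \left(-8 + 111\right) = 5 - 103 = -98$)
$21567 + u{\left(D \right)} = 21567 - 98 = 21469$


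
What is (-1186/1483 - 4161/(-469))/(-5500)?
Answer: -5614529/3825398500 ≈ -0.0014677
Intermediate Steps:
(-1186/1483 - 4161/(-469))/(-5500) = (-1186*1/1483 - 4161*(-1/469))*(-1/5500) = (-1186/1483 + 4161/469)*(-1/5500) = (5614529/695527)*(-1/5500) = -5614529/3825398500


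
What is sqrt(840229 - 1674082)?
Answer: I*sqrt(833853) ≈ 913.16*I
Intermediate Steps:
sqrt(840229 - 1674082) = sqrt(-833853) = I*sqrt(833853)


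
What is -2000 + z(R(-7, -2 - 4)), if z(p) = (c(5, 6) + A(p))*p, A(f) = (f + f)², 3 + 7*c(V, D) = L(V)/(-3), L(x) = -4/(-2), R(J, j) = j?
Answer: -20026/7 ≈ -2860.9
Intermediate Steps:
L(x) = 2 (L(x) = -4*(-½) = 2)
c(V, D) = -11/21 (c(V, D) = -3/7 + (2/(-3))/7 = -3/7 + (2*(-⅓))/7 = -3/7 + (⅐)*(-⅔) = -3/7 - 2/21 = -11/21)
A(f) = 4*f² (A(f) = (2*f)² = 4*f²)
z(p) = p*(-11/21 + 4*p²) (z(p) = (-11/21 + 4*p²)*p = p*(-11/21 + 4*p²))
-2000 + z(R(-7, -2 - 4)) = -2000 + (-2 - 4)*(-11 + 84*(-2 - 4)²)/21 = -2000 + (1/21)*(-6)*(-11 + 84*(-6)²) = -2000 + (1/21)*(-6)*(-11 + 84*36) = -2000 + (1/21)*(-6)*(-11 + 3024) = -2000 + (1/21)*(-6)*3013 = -2000 - 6026/7 = -20026/7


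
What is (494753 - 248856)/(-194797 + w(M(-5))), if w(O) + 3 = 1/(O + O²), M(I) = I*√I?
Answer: 6147425*(-I - 5*√5)/(4870000*I + 24350001*√5) ≈ -1.2623 - 4.5984e-9*I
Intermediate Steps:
M(I) = I^(3/2)
w(O) = -3 + 1/(O + O²)
(494753 - 248856)/(-194797 + w(M(-5))) = (494753 - 248856)/(-194797 + (1 - (-15)*I*√5 - 3*((-5)^(3/2))²)/(((-5)^(3/2))*(1 + (-5)^(3/2)))) = 245897/(-194797 + (1 - (-15)*I*√5 - 3*(-5*I*√5)²)/(((-5*I*√5))*(1 - 5*I*√5))) = 245897/(-194797 + (I*√5/25)*(1 + 15*I*√5 - 3*(-125))/(1 - 5*I*√5)) = 245897/(-194797 + (I*√5/25)*(1 + 15*I*√5 + 375)/(1 - 5*I*√5)) = 245897/(-194797 + (I*√5/25)*(376 + 15*I*√5)/(1 - 5*I*√5)) = 245897/(-194797 + I*√5*(376 + 15*I*√5)/(25*(1 - 5*I*√5)))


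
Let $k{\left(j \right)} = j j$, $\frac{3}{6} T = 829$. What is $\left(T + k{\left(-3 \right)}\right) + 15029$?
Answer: $16696$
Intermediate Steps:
$T = 1658$ ($T = 2 \cdot 829 = 1658$)
$k{\left(j \right)} = j^{2}$
$\left(T + k{\left(-3 \right)}\right) + 15029 = \left(1658 + \left(-3\right)^{2}\right) + 15029 = \left(1658 + 9\right) + 15029 = 1667 + 15029 = 16696$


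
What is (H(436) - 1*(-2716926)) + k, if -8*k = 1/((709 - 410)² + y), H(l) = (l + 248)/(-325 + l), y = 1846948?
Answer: 1557234947080043/573159304 ≈ 2.7169e+6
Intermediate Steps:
H(l) = (248 + l)/(-325 + l)
k = -1/15490792 (k = -1/(8*((709 - 410)² + 1846948)) = -1/(8*(299² + 1846948)) = -1/(8*(89401 + 1846948)) = -⅛/1936349 = -⅛*1/1936349 = -1/15490792 ≈ -6.4554e-8)
(H(436) - 1*(-2716926)) + k = ((248 + 436)/(-325 + 436) - 1*(-2716926)) - 1/15490792 = (684/111 + 2716926) - 1/15490792 = ((1/111)*684 + 2716926) - 1/15490792 = (228/37 + 2716926) - 1/15490792 = 100526490/37 - 1/15490792 = 1557234947080043/573159304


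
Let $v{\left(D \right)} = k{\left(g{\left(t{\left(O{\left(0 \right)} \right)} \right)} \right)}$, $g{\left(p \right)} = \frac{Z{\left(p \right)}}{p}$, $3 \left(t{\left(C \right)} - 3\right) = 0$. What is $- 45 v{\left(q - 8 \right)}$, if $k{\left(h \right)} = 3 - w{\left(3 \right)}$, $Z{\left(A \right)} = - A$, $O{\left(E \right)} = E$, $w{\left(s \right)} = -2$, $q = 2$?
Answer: $-225$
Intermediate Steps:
$t{\left(C \right)} = 3$ ($t{\left(C \right)} = 3 + \frac{1}{3} \cdot 0 = 3 + 0 = 3$)
$g{\left(p \right)} = -1$ ($g{\left(p \right)} = \frac{\left(-1\right) p}{p} = -1$)
$k{\left(h \right)} = 5$ ($k{\left(h \right)} = 3 - -2 = 3 + 2 = 5$)
$v{\left(D \right)} = 5$
$- 45 v{\left(q - 8 \right)} = \left(-45\right) 5 = -225$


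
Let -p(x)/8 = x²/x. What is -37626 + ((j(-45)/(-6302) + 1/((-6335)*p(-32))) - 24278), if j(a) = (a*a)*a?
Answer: -316265809770191/5110165760 ≈ -61890.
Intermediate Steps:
p(x) = -8*x (p(x) = -8*x²/x = -8*x)
j(a) = a³ (j(a) = a²*a = a³)
-37626 + ((j(-45)/(-6302) + 1/((-6335)*p(-32))) - 24278) = -37626 + (((-45)³/(-6302) + 1/((-6335)*((-8*(-32))))) - 24278) = -37626 + ((-91125*(-1/6302) - 1/6335/256) - 24278) = -37626 + ((91125/6302 - 1/6335*1/256) - 24278) = -37626 + ((91125/6302 - 1/1621760) - 24278) = -37626 + (73891436849/5110165760 - 24278) = -37626 - 123990712884431/5110165760 = -316265809770191/5110165760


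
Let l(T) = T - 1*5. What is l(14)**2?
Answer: 81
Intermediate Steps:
l(T) = -5 + T (l(T) = T - 5 = -5 + T)
l(14)**2 = (-5 + 14)**2 = 9**2 = 81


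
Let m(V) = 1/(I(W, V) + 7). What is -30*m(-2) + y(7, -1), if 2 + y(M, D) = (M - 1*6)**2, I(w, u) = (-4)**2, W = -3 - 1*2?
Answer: -53/23 ≈ -2.3043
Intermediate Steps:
W = -5 (W = -3 - 2 = -5)
I(w, u) = 16
y(M, D) = -2 + (-6 + M)**2 (y(M, D) = -2 + (M - 1*6)**2 = -2 + (M - 6)**2 = -2 + (-6 + M)**2)
m(V) = 1/23 (m(V) = 1/(16 + 7) = 1/23)
-30*m(-2) + y(7, -1) = -30*1/23 + (-2 + (-6 + 7)**2) = -30/23 + (-2 + 1**2) = -30/23 + (-2 + 1) = -30/23 - 1 = -53/23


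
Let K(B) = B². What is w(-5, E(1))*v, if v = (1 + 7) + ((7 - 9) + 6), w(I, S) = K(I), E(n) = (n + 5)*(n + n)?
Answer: 300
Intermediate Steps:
E(n) = 2*n*(5 + n) (E(n) = (5 + n)*(2*n) = 2*n*(5 + n))
w(I, S) = I²
v = 12 (v = 8 + (-2 + 6) = 8 + 4 = 12)
w(-5, E(1))*v = (-5)²*12 = 25*12 = 300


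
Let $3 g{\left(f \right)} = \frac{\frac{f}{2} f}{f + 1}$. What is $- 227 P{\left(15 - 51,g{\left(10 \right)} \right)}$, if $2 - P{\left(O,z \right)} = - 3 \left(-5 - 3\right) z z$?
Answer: $\frac{4375198}{363} \approx 12053.0$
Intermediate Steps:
$g{\left(f \right)} = \frac{f^{2}}{6 \left(1 + f\right)}$ ($g{\left(f \right)} = \frac{\frac{f}{2} f \frac{1}{f + 1}}{3} = \frac{f \frac{1}{2} f \frac{1}{1 + f}}{3} = \frac{\frac{f}{2} f \frac{1}{1 + f}}{3} = \frac{\frac{f^{2}}{2} \frac{1}{1 + f}}{3} = \frac{\frac{1}{2} f^{2} \frac{1}{1 + f}}{3} = \frac{f^{2}}{6 \left(1 + f\right)}$)
$P{\left(O,z \right)} = 2 - 24 z^{2}$ ($P{\left(O,z \right)} = 2 - - 3 \left(-5 - 3\right) z z = 2 - \left(-3\right) \left(-8\right) z z = 2 - 24 z z = 2 - 24 z^{2}$)
$- 227 P{\left(15 - 51,g{\left(10 \right)} \right)} = - 227 \left(2 - 24 \left(\frac{10^{2}}{6 \left(1 + 10\right)}\right)^{2}\right) = - 227 \left(2 - 24 \left(\frac{1}{6} \cdot 100 \cdot \frac{1}{11}\right)^{2}\right) = - 227 \left(2 - 24 \left(\frac{50}{33}\right)^{2}\right) = - 227 \left(2 - \frac{20000}{363}\right) = \left(-227\right) \left(- \frac{19274}{363}\right) = \frac{4375198}{363}$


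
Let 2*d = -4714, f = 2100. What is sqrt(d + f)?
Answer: I*sqrt(257) ≈ 16.031*I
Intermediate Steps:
d = -2357 (d = (1/2)*(-4714) = -2357)
sqrt(d + f) = sqrt(-2357 + 2100) = sqrt(-257) = I*sqrt(257)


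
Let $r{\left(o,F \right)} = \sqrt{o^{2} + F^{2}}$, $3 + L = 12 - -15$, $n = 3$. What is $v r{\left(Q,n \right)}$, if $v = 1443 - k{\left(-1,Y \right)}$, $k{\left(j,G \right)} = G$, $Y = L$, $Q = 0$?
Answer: $4257$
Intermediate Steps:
$L = 24$ ($L = -3 + \left(12 - -15\right) = -3 + \left(12 + 15\right) = -3 + 27 = 24$)
$Y = 24$
$r{\left(o,F \right)} = \sqrt{F^{2} + o^{2}}$
$v = 1419$ ($v = 1443 - 24 = 1419$)
$v r{\left(Q,n \right)} = 1419 \sqrt{3^{2} + 0^{2}} = 1419 \sqrt{9 + 0} = 1419 \sqrt{9} = 1419 \cdot 3 = 4257$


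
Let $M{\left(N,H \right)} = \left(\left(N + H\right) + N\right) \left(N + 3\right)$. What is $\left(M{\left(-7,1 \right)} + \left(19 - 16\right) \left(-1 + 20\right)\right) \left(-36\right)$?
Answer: $-3924$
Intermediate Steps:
$M{\left(N,H \right)} = \left(3 + N\right) \left(H + 2 N\right)$ ($M{\left(N,H \right)} = \left(\left(H + N\right) + N\right) \left(3 + N\right) = \left(H + 2 N\right) \left(3 + N\right) = \left(3 + N\right) \left(H + 2 N\right)$)
$\left(M{\left(-7,1 \right)} + \left(19 - 16\right) \left(-1 + 20\right)\right) \left(-36\right) = \left(\left(2 \left(-7\right)^{2} + 3 \cdot 1 + 6 \left(-7\right) + 1 \left(-7\right)\right) + \left(19 - 16\right) \left(-1 + 20\right)\right) \left(-36\right) = \left(\left(2 \cdot 49 + 3 - 42 - 7\right) + 3 \cdot 19\right) \left(-36\right) = \left(\left(98 + 3 - 42 - 7\right) + 57\right) \left(-36\right) = \left(52 + 57\right) \left(-36\right) = 109 \left(-36\right) = -3924$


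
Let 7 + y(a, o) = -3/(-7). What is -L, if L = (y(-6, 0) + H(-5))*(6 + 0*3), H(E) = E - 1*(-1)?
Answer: 444/7 ≈ 63.429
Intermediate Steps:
y(a, o) = -46/7 (y(a, o) = -7 - 3/(-7) = -7 - 3*(-⅐) = -7 + 3/7 = -46/7)
H(E) = 1 + E (H(E) = E + 1 = 1 + E)
L = -444/7 (L = (-46/7 + (1 - 5))*(6 + 0*3) = (-46/7 - 4)*(6 + 0) = -74/7*6 = -444/7 ≈ -63.429)
-L = -1*(-444/7) = 444/7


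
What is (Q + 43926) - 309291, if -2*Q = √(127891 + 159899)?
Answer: -265365 - √287790/2 ≈ -2.6563e+5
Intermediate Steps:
Q = -√287790/2 (Q = -√(127891 + 159899)/2 = -√287790/2 ≈ -268.23)
(Q + 43926) - 309291 = (-√287790/2 + 43926) - 309291 = (43926 - √287790/2) - 309291 = -265365 - √287790/2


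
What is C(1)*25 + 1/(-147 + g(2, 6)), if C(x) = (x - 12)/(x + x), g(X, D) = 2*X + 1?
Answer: -9763/71 ≈ -137.51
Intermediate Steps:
g(X, D) = 1 + 2*X
C(x) = (-12 + x)/(2*x) (C(x) = (-12 + x)/((2*x)) = (-12 + x)*(1/(2*x)) = (-12 + x)/(2*x))
C(1)*25 + 1/(-147 + g(2, 6)) = ((½)*(-12 + 1)/1)*25 + 1/(-147 + (1 + 2*2)) = ((½)*1*(-11))*25 + 1/(-147 + (1 + 4)) = -11/2*25 + 1/(-147 + 5) = -275/2 + 1/(-142) = -275/2 - 1/142 = -9763/71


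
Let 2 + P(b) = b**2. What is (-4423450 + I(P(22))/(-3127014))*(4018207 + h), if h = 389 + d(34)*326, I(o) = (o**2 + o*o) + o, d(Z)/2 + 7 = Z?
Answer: -9304914578565361000/521169 ≈ -1.7854e+13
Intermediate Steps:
d(Z) = -14 + 2*Z
P(b) = -2 + b**2
I(o) = o + 2*o**2 (I(o) = (o**2 + o**2) + o = 2*o**2 + o = o + 2*o**2)
h = 17993 (h = 389 + (-14 + 2*34)*326 = 389 + (-14 + 68)*326 = 389 + 54*326 = 389 + 17604 = 17993)
(-4423450 + I(P(22))/(-3127014))*(4018207 + h) = (-4423450 + ((-2 + 22**2)*(1 + 2*(-2 + 22**2)))/(-3127014))*(4018207 + 17993) = (-4423450 + ((-2 + 484)*(1 + 2*(-2 + 484)))*(-1/3127014))*4036200 = (-4423450 + (482*(1 + 2*482))*(-1/3127014))*4036200 = (-4423450 + (482*(1 + 964))*(-1/3127014))*4036200 = (-4423450 + (482*965)*(-1/3127014))*4036200 = (-4423450 + 465130*(-1/3127014))*4036200 = (-4423450 - 232565/1563507)*4036200 = -6916095271715/1563507*4036200 = -9304914578565361000/521169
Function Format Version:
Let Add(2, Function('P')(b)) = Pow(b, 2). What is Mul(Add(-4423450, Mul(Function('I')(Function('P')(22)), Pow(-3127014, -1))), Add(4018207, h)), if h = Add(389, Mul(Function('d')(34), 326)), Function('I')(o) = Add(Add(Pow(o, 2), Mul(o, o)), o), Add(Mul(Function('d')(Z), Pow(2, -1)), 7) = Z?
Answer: Rational(-9304914578565361000, 521169) ≈ -1.7854e+13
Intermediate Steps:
Function('d')(Z) = Add(-14, Mul(2, Z))
Function('P')(b) = Add(-2, Pow(b, 2))
Function('I')(o) = Add(o, Mul(2, Pow(o, 2))) (Function('I')(o) = Add(Add(Pow(o, 2), Pow(o, 2)), o) = Add(Mul(2, Pow(o, 2)), o) = Add(o, Mul(2, Pow(o, 2))))
h = 17993 (h = Add(389, Mul(Add(-14, Mul(2, 34)), 326)) = Add(389, Mul(Add(-14, 68), 326)) = Add(389, Mul(54, 326)) = Add(389, 17604) = 17993)
Mul(Add(-4423450, Mul(Function('I')(Function('P')(22)), Pow(-3127014, -1))), Add(4018207, h)) = Mul(Add(-4423450, Mul(Mul(Add(-2, Pow(22, 2)), Add(1, Mul(2, Add(-2, Pow(22, 2))))), Pow(-3127014, -1))), Add(4018207, 17993)) = Mul(Add(-4423450, Mul(Mul(Add(-2, 484), Add(1, Mul(2, Add(-2, 484)))), Rational(-1, 3127014))), 4036200) = Mul(Add(-4423450, Mul(Mul(482, Add(1, Mul(2, 482))), Rational(-1, 3127014))), 4036200) = Mul(Add(-4423450, Mul(Mul(482, Add(1, 964)), Rational(-1, 3127014))), 4036200) = Mul(Add(-4423450, Mul(Mul(482, 965), Rational(-1, 3127014))), 4036200) = Mul(Add(-4423450, Mul(465130, Rational(-1, 3127014))), 4036200) = Mul(Add(-4423450, Rational(-232565, 1563507)), 4036200) = Mul(Rational(-6916095271715, 1563507), 4036200) = Rational(-9304914578565361000, 521169)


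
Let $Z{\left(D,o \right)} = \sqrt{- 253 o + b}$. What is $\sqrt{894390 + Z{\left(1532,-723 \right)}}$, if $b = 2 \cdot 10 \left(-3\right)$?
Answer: $\sqrt{894390 + \sqrt{182859}} \approx 945.95$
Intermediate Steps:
$b = -60$ ($b = 20 \left(-3\right) = -60$)
$Z{\left(D,o \right)} = \sqrt{-60 - 253 o}$ ($Z{\left(D,o \right)} = \sqrt{- 253 o - 60} = \sqrt{-60 - 253 o}$)
$\sqrt{894390 + Z{\left(1532,-723 \right)}} = \sqrt{894390 + \sqrt{-60 - -182919}} = \sqrt{894390 + \sqrt{-60 + 182919}} = \sqrt{894390 + \sqrt{182859}}$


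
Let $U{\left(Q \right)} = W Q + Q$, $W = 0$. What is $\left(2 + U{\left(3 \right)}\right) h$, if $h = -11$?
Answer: $-55$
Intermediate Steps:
$U{\left(Q \right)} = Q$ ($U{\left(Q \right)} = 0 Q + Q = 0 + Q = Q$)
$\left(2 + U{\left(3 \right)}\right) h = \left(2 + 3\right) \left(-11\right) = 5 \left(-11\right) = -55$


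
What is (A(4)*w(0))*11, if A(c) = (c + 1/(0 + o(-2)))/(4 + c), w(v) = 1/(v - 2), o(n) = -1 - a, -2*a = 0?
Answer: -33/16 ≈ -2.0625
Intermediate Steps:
a = 0 (a = -½*0 = 0)
o(n) = -1 (o(n) = -1 - 1*0 = -1 + 0 = -1)
w(v) = 1/(-2 + v)
A(c) = (-1 + c)/(4 + c) (A(c) = (c + 1/(0 - 1))/(4 + c) = (c + 1/(-1))/(4 + c) = (c - 1)/(4 + c) = (-1 + c)/(4 + c))
(A(4)*w(0))*11 = (((-1 + 4)/(4 + 4))/(-2 + 0))*11 = ((3/8)/(-2))*11 = (((⅛)*3)*(-½))*11 = ((3/8)*(-½))*11 = -3/16*11 = -33/16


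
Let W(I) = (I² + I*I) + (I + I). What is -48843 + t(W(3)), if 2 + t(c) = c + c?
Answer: -48797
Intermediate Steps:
W(I) = 2*I + 2*I² (W(I) = (I² + I²) + 2*I = 2*I² + 2*I = 2*I + 2*I²)
t(c) = -2 + 2*c (t(c) = -2 + (c + c) = -2 + 2*c)
-48843 + t(W(3)) = -48843 + (-2 + 2*(2*3*(1 + 3))) = -48843 + (-2 + 2*(2*3*4)) = -48843 + (-2 + 2*24) = -48843 + (-2 + 48) = -48843 + 46 = -48797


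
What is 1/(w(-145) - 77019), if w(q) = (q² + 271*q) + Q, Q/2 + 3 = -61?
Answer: -1/95417 ≈ -1.0480e-5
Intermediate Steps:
Q = -128 (Q = -6 + 2*(-61) = -6 - 122 = -128)
w(q) = -128 + q² + 271*q (w(q) = (q² + 271*q) - 128 = -128 + q² + 271*q)
1/(w(-145) - 77019) = 1/((-128 + (-145)² + 271*(-145)) - 77019) = 1/((-128 + 21025 - 39295) - 77019) = 1/(-18398 - 77019) = 1/(-95417) = -1/95417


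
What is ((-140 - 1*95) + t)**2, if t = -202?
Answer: 190969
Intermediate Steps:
((-140 - 1*95) + t)**2 = ((-140 - 1*95) - 202)**2 = ((-140 - 95) - 202)**2 = (-235 - 202)**2 = (-437)**2 = 190969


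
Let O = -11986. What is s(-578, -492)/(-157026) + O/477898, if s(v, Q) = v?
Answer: -401472148/18760602837 ≈ -0.021400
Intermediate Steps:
s(-578, -492)/(-157026) + O/477898 = -578/(-157026) - 11986/477898 = -578*(-1/157026) - 11986*1/477898 = 289/78513 - 5993/238949 = -401472148/18760602837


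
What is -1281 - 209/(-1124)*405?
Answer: -1355199/1124 ≈ -1205.7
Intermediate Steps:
-1281 - 209/(-1124)*405 = -1281 - 209*(-1/1124)*405 = -1281 + (209/1124)*405 = -1281 + 84645/1124 = -1355199/1124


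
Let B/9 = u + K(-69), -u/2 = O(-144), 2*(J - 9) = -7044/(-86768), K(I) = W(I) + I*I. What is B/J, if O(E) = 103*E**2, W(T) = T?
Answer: -555348692448/130739 ≈ -4.2478e+6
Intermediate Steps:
K(I) = I + I**2 (K(I) = I + I*I = I + I**2)
J = 392217/43384 (J = 9 + (-7044/(-86768))/2 = 9 + (-7044*(-1/86768))/2 = 9 + (1/2)*(1761/21692) = 9 + 1761/43384 = 392217/43384 ≈ 9.0406)
u = -4271616 (u = -206*(-144)**2 = -206*20736 = -2*2135808 = -4271616)
B = -38402316 (B = 9*(-4271616 - 69*(1 - 69)) = 9*(-4271616 - 69*(-68)) = 9*(-4271616 + 4692) = 9*(-4266924) = -38402316)
B/J = -38402316/392217/43384 = -38402316*43384/392217 = -555348692448/130739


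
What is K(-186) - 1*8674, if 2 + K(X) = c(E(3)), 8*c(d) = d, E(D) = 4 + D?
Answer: -69401/8 ≈ -8675.1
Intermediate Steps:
c(d) = d/8
K(X) = -9/8 (K(X) = -2 + (4 + 3)/8 = -2 + (⅛)*7 = -2 + 7/8 = -9/8)
K(-186) - 1*8674 = -9/8 - 1*8674 = -9/8 - 8674 = -69401/8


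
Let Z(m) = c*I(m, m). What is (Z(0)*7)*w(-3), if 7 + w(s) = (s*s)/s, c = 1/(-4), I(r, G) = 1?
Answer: 35/2 ≈ 17.500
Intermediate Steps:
c = -1/4 ≈ -0.25000
Z(m) = -1/4 (Z(m) = -1/4*1 = -1/4)
w(s) = -7 + s (w(s) = -7 + (s*s)/s = -7 + s**2/s = -7 + s)
(Z(0)*7)*w(-3) = (-1/4*7)*(-7 - 3) = -7/4*(-10) = 35/2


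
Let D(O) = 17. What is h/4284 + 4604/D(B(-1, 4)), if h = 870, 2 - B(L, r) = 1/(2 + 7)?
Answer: 193513/714 ≈ 271.03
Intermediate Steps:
B(L, r) = 17/9 (B(L, r) = 2 - 1/(2 + 7) = 2 - 1/9 = 17/9)
h/4284 + 4604/D(B(-1, 4)) = 870/4284 + 4604/17 = 870*(1/4284) + 4604*(1/17) = 145/714 + 4604/17 = 193513/714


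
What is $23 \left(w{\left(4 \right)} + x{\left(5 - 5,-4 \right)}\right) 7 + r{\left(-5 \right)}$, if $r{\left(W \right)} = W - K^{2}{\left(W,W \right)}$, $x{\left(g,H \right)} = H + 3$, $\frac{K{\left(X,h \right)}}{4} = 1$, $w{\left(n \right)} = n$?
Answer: $462$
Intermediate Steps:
$K{\left(X,h \right)} = 4$ ($K{\left(X,h \right)} = 4 \cdot 1 = 4$)
$x{\left(g,H \right)} = 3 + H$
$r{\left(W \right)} = -16 + W$ ($r{\left(W \right)} = W - 4^{2} = W - 16 = -16 + W$)
$23 \left(w{\left(4 \right)} + x{\left(5 - 5,-4 \right)}\right) 7 + r{\left(-5 \right)} = 23 \left(4 + \left(3 - 4\right)\right) 7 - 21 = 23 \left(4 - 1\right) 7 - 21 = 23 \cdot 3 \cdot 7 - 21 = 23 \cdot 21 - 21 = 483 - 21 = 462$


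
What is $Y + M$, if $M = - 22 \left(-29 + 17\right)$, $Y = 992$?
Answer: $1256$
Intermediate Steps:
$M = 264$ ($M = \left(-22\right) \left(-12\right) = 264$)
$Y + M = 992 + 264 = 1256$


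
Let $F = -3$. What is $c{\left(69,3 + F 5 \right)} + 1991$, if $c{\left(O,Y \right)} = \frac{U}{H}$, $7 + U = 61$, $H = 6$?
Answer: $2000$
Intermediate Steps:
$U = 54$ ($U = -7 + 61 = 54$)
$c{\left(O,Y \right)} = 9$ ($c{\left(O,Y \right)} = \frac{54}{6} = 54 \cdot \frac{1}{6} = 9$)
$c{\left(69,3 + F 5 \right)} + 1991 = 9 + 1991 = 2000$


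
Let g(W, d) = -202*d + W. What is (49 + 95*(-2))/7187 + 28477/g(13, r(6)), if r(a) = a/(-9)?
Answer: 613930134/3183841 ≈ 192.83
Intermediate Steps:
r(a) = -a/9 (r(a) = a*(-⅑) = -a/9)
g(W, d) = W - 202*d
(49 + 95*(-2))/7187 + 28477/g(13, r(6)) = (49 + 95*(-2))/7187 + 28477/(13 - (-202)*6/9) = (49 - 190)*(1/7187) + 28477/(13 - 202*(-⅔)) = -141*1/7187 + 28477/(13 + 404/3) = -141/7187 + 28477/(443/3) = -141/7187 + 28477*(3/443) = -141/7187 + 85431/443 = 613930134/3183841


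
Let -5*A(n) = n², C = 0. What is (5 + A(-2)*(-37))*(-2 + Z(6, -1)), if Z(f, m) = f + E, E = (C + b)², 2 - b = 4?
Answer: 1384/5 ≈ 276.80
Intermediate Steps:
b = -2 (b = 2 - 1*4 = 2 - 4 = -2)
A(n) = -n²/5
E = 4 (E = (0 - 2)² = (-2)² = 4)
Z(f, m) = 4 + f (Z(f, m) = f + 4 = 4 + f)
(5 + A(-2)*(-37))*(-2 + Z(6, -1)) = (5 - ⅕*(-2)²*(-37))*(-2 + (4 + 6)) = (5 - ⅕*4*(-37))*(-2 + 10) = (5 - ⅘*(-37))*8 = (5 + 148/5)*8 = (173/5)*8 = 1384/5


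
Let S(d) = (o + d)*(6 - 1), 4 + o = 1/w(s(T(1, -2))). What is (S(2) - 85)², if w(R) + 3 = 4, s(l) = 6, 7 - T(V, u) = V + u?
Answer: 8100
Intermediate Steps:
T(V, u) = 7 - V - u (T(V, u) = 7 - (V + u) = 7 + (-V - u) = 7 - V - u)
w(R) = 1 (w(R) = -3 + 4 = 1)
o = -3 (o = -4 + 1/1 = -4 + 1 = -3)
S(d) = -15 + 5*d (S(d) = (-3 + d)*(6 - 1) = (-3 + d)*5 = -15 + 5*d)
(S(2) - 85)² = ((-15 + 5*2) - 85)² = ((-15 + 10) - 85)² = (-5 - 85)² = (-90)² = 8100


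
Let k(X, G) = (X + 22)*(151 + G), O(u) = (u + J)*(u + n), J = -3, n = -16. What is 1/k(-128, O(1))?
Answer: -1/19186 ≈ -5.2121e-5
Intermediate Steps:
O(u) = (-16 + u)*(-3 + u) (O(u) = (u - 3)*(u - 16) = (-3 + u)*(-16 + u) = (-16 + u)*(-3 + u))
k(X, G) = (22 + X)*(151 + G)
1/k(-128, O(1)) = 1/(3322 + 22*(48 + 1² - 19*1) + 151*(-128) + (48 + 1² - 19*1)*(-128)) = 1/(3322 + 22*(48 + 1 - 19) - 19328 + (48 + 1 - 19)*(-128)) = 1/(3322 + 22*30 - 19328 + 30*(-128)) = 1/(3322 + 660 - 19328 - 3840) = 1/(-19186) = -1/19186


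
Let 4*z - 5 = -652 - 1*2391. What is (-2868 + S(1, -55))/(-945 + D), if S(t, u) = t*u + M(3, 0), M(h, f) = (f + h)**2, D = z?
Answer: 5828/3409 ≈ 1.7096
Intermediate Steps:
z = -1519/2 (z = 5/4 + (-652 - 1*2391)/4 = 5/4 + (-652 - 2391)/4 = 5/4 + (1/4)*(-3043) = 5/4 - 3043/4 = -1519/2 ≈ -759.50)
D = -1519/2 ≈ -759.50
S(t, u) = 9 + t*u (S(t, u) = t*u + (0 + 3)**2 = t*u + 3**2 = t*u + 9 = 9 + t*u)
(-2868 + S(1, -55))/(-945 + D) = (-2868 + (9 + 1*(-55)))/(-945 - 1519/2) = (-2868 + (9 - 55))/(-3409/2) = (-2868 - 46)*(-2/3409) = -2914*(-2/3409) = 5828/3409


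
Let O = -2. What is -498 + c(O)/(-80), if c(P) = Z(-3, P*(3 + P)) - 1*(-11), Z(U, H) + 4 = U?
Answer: -9961/20 ≈ -498.05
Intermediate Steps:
Z(U, H) = -4 + U
c(P) = 4 (c(P) = (-4 - 3) - 1*(-11) = -7 + 11 = 4)
-498 + c(O)/(-80) = -498 + 4/(-80) = -498 + 4*(-1/80) = -498 - 1/20 = -9961/20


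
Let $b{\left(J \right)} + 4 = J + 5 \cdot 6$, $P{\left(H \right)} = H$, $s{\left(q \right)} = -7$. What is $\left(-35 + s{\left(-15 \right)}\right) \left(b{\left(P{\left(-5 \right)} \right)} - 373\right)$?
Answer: $14784$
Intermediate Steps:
$b{\left(J \right)} = 26 + J$ ($b{\left(J \right)} = -4 + \left(J + 5 \cdot 6\right) = -4 + \left(J + 30\right) = -4 + \left(30 + J\right) = 26 + J$)
$\left(-35 + s{\left(-15 \right)}\right) \left(b{\left(P{\left(-5 \right)} \right)} - 373\right) = \left(-35 - 7\right) \left(\left(26 - 5\right) - 373\right) = - 42 \left(21 - 373\right) = \left(-42\right) \left(-352\right) = 14784$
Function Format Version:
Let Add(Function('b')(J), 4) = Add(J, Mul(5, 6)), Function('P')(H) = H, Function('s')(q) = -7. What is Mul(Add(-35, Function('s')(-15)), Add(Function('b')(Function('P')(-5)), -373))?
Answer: 14784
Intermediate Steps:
Function('b')(J) = Add(26, J) (Function('b')(J) = Add(-4, Add(J, Mul(5, 6))) = Add(-4, Add(J, 30)) = Add(-4, Add(30, J)) = Add(26, J))
Mul(Add(-35, Function('s')(-15)), Add(Function('b')(Function('P')(-5)), -373)) = Mul(Add(-35, -7), Add(Add(26, -5), -373)) = Mul(-42, Add(21, -373)) = Mul(-42, -352) = 14784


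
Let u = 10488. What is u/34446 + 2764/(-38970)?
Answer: 26125718/111863385 ≈ 0.23355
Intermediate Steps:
u/34446 + 2764/(-38970) = 10488/34446 + 2764/(-38970) = 10488*(1/34446) + 2764*(-1/38970) = 1748/5741 - 1382/19485 = 26125718/111863385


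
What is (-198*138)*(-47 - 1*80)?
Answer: 3470148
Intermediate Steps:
(-198*138)*(-47 - 1*80) = -27324*(-47 - 80) = -27324*(-127) = 3470148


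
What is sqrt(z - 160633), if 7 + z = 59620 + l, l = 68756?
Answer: 2*I*sqrt(8066) ≈ 179.62*I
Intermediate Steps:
z = 128369 (z = -7 + (59620 + 68756) = -7 + 128376 = 128369)
sqrt(z - 160633) = sqrt(128369 - 160633) = sqrt(-32264) = 2*I*sqrt(8066)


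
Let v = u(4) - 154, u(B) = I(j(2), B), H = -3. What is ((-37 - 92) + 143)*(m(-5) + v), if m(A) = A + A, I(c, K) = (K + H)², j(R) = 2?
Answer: -2282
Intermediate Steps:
I(c, K) = (-3 + K)² (I(c, K) = (K - 3)² = (-3 + K)²)
m(A) = 2*A
u(B) = (-3 + B)²
v = -153 (v = (-3 + 4)² - 154 = 1² - 154 = 1 - 154 = -153)
((-37 - 92) + 143)*(m(-5) + v) = ((-37 - 92) + 143)*(2*(-5) - 153) = (-129 + 143)*(-10 - 153) = 14*(-163) = -2282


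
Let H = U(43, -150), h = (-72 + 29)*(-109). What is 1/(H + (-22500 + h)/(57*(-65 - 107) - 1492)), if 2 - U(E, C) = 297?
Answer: -11296/3314507 ≈ -0.0034080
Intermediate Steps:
h = 4687 (h = -43*(-109) = 4687)
U(E, C) = -295 (U(E, C) = 2 - 1*297 = 2 - 297 = -295)
H = -295
1/(H + (-22500 + h)/(57*(-65 - 107) - 1492)) = 1/(-295 + (-22500 + 4687)/(57*(-65 - 107) - 1492)) = 1/(-295 - 17813/(57*(-172) - 1492)) = 1/(-295 - 17813/(-9804 - 1492)) = 1/(-295 - 17813/(-11296)) = 1/(-295 - 17813*(-1/11296)) = 1/(-295 + 17813/11296) = 1/(-3314507/11296) = -11296/3314507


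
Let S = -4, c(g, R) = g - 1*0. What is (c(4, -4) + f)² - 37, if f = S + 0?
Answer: -37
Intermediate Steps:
c(g, R) = g (c(g, R) = g + 0 = g)
f = -4 (f = -4 + 0 = -4)
(c(4, -4) + f)² - 37 = (4 - 4)² - 37 = 0² - 37 = 0 - 37 = -37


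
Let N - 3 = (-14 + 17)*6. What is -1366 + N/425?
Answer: -580529/425 ≈ -1366.0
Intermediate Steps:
N = 21 (N = 3 + (-14 + 17)*6 = 3 + 3*6 = 3 + 18 = 21)
-1366 + N/425 = -1366 + 21/425 = -580529/425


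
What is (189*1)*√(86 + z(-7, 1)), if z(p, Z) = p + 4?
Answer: 189*√83 ≈ 1721.9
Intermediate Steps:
z(p, Z) = 4 + p
(189*1)*√(86 + z(-7, 1)) = (189*1)*√(86 + (4 - 7)) = 189*√(86 - 3) = 189*√83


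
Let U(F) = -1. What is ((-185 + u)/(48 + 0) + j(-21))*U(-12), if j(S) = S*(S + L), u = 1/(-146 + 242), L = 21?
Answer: 17759/4608 ≈ 3.8540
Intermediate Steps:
u = 1/96 ≈ 0.010417
j(S) = S*(21 + S) (j(S) = S*(S + 21) = S*(21 + S))
((-185 + u)/(48 + 0) + j(-21))*U(-12) = ((-185 + 1/96)/(48 + 0) - 21*(21 - 21))*(-1) = (-17759/96/48 - 21*0)*(-1) = (-17759/96*1/48 + 0)*(-1) = (-17759/4608 + 0)*(-1) = -17759/4608*(-1) = 17759/4608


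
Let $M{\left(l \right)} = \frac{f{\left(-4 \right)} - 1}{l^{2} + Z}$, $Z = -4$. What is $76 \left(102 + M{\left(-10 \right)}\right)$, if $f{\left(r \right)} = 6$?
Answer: $\frac{186143}{24} \approx 7756.0$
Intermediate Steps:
$M{\left(l \right)} = \frac{5}{-4 + l^{2}}$ ($M{\left(l \right)} = \frac{6 - 1}{l^{2} - 4} = \frac{5}{-4 + l^{2}}$)
$76 \left(102 + M{\left(-10 \right)}\right) = 76 \left(102 + \frac{5}{-4 + \left(-10\right)^{2}}\right) = 76 \left(102 + \frac{5}{-4 + 100}\right) = 76 \left(102 + \frac{5}{96}\right) = 76 \cdot \frac{9797}{96} = \frac{186143}{24}$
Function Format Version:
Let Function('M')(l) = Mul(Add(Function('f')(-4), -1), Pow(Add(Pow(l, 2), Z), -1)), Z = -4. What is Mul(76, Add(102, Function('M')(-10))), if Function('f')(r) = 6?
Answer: Rational(186143, 24) ≈ 7756.0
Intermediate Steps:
Function('M')(l) = Mul(5, Pow(Add(-4, Pow(l, 2)), -1)) (Function('M')(l) = Mul(Add(6, -1), Pow(Add(Pow(l, 2), -4), -1)) = Mul(5, Pow(Add(-4, Pow(l, 2)), -1)))
Mul(76, Add(102, Function('M')(-10))) = Mul(76, Add(102, Mul(5, Pow(Add(-4, Pow(-10, 2)), -1)))) = Mul(76, Add(102, Mul(5, Pow(Add(-4, 100), -1)))) = Mul(76, Add(102, Mul(5, Pow(96, -1)))) = Mul(76, Add(102, Mul(5, Rational(1, 96)))) = Mul(76, Add(102, Rational(5, 96))) = Mul(76, Rational(9797, 96)) = Rational(186143, 24)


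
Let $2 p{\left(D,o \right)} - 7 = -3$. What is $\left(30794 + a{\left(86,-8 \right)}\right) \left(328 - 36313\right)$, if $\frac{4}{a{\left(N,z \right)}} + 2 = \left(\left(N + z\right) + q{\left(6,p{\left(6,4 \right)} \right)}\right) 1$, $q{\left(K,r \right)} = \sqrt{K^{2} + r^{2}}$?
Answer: $- \frac{264841635320}{239} + \frac{11995 \sqrt{10}}{239} \approx -1.1081 \cdot 10^{9}$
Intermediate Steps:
$p{\left(D,o \right)} = 2$ ($p{\left(D,o \right)} = \frac{7}{2} + \frac{1}{2} \left(-3\right) = \frac{7}{2} - \frac{3}{2} = 2$)
$a{\left(N,z \right)} = \frac{4}{-2 + N + z + 2 \sqrt{10}}$ ($a{\left(N,z \right)} = \frac{4}{-2 + \left(\left(N + z\right) + \sqrt{6^{2} + 2^{2}}\right) 1} = \frac{4}{-2 + \left(\left(N + z\right) + \sqrt{36 + 4}\right) 1} = \frac{4}{-2 + \left(\left(N + z\right) + \sqrt{40}\right) 1} = \frac{4}{-2 + \left(\left(N + z\right) + 2 \sqrt{10}\right) 1} = \frac{4}{-2 + \left(N + z + 2 \sqrt{10}\right) 1} = \frac{4}{-2 + \left(N + z + 2 \sqrt{10}\right)} = \frac{4}{-2 + N + z + 2 \sqrt{10}}$)
$\left(30794 + a{\left(86,-8 \right)}\right) \left(328 - 36313\right) = \left(30794 + \frac{4}{-2 + 86 - 8 + 2 \sqrt{10}}\right) \left(328 - 36313\right) = \left(30794 + \frac{4}{76 + 2 \sqrt{10}}\right) \left(-35985\right) = -1108122090 - \frac{143940}{76 + 2 \sqrt{10}}$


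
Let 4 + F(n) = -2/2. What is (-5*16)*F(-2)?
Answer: 400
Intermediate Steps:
F(n) = -5 (F(n) = -4 - 2/2 = -4 - 2*1/2 = -4 - 1 = -5)
(-5*16)*F(-2) = -5*16*(-5) = -80*(-5) = 400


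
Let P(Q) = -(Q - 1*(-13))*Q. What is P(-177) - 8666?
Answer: -37694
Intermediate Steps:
P(Q) = -Q*(13 + Q) (P(Q) = -(Q + 13)*Q = -(13 + Q)*Q = -Q*(13 + Q))
P(-177) - 8666 = -1*(-177)*(13 - 177) - 8666 = -1*(-177)*(-164) - 8666 = -29028 - 8666 = -37694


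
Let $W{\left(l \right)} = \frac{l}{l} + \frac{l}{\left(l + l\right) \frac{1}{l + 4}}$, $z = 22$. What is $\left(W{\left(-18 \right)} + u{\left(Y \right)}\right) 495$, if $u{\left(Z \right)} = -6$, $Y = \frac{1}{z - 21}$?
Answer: $-5940$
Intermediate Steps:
$Y = 1$ ($Y = \frac{1}{22 - 21} = 1^{-1} = 1$)
$W{\left(l \right)} = 3 + \frac{l}{2}$ ($W{\left(l \right)} = 1 + \frac{l}{2 l \frac{1}{4 + l}} = 1 + l \frac{4 + l}{2 l} = 1 + \left(2 + \frac{l}{2}\right) = 3 + \frac{l}{2}$)
$\left(W{\left(-18 \right)} + u{\left(Y \right)}\right) 495 = \left(\left(3 + \frac{1}{2} \left(-18\right)\right) - 6\right) 495 = \left(\left(3 - 9\right) - 6\right) 495 = \left(-6 - 6\right) 495 = \left(-12\right) 495 = -5940$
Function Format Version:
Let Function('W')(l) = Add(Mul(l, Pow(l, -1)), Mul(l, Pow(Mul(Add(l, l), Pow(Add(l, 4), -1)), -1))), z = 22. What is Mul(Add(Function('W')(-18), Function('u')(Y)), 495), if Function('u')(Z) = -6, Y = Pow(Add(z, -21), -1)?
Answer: -5940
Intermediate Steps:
Y = 1 (Y = Pow(Add(22, -21), -1) = Pow(1, -1) = 1)
Function('W')(l) = Add(3, Mul(Rational(1, 2), l)) (Function('W')(l) = Add(1, Mul(l, Pow(Mul(Mul(2, l), Pow(Add(4, l), -1)), -1))) = Add(1, Mul(l, Pow(Mul(2, l, Pow(Add(4, l), -1)), -1))) = Add(1, Mul(l, Mul(Rational(1, 2), Pow(l, -1), Add(4, l)))) = Add(1, Add(2, Mul(Rational(1, 2), l))) = Add(3, Mul(Rational(1, 2), l)))
Mul(Add(Function('W')(-18), Function('u')(Y)), 495) = Mul(Add(Add(3, Mul(Rational(1, 2), -18)), -6), 495) = Mul(Add(Add(3, -9), -6), 495) = Mul(Add(-6, -6), 495) = Mul(-12, 495) = -5940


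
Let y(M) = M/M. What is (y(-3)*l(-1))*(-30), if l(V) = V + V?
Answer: 60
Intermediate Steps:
l(V) = 2*V
y(M) = 1
(y(-3)*l(-1))*(-30) = (1*(2*(-1)))*(-30) = (1*(-2))*(-30) = -2*(-30) = 60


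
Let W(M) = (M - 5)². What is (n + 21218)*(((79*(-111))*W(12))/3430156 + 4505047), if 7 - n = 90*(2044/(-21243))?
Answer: 31828031189815896915/332725132 ≈ 9.5659e+10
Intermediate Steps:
W(M) = (-5 + M)²
n = 1519/97 (n = 7 - 90*2044/(-21243) = 7 - 90*2044*(-1/21243) = 7 - 90*(-28)/291 = 7 - 1*(-840/97) = 7 + 840/97 = 1519/97 ≈ 15.660)
(n + 21218)*(((79*(-111))*W(12))/3430156 + 4505047) = (1519/97 + 21218)*(((79*(-111))*(-5 + 12)²)/3430156 + 4505047) = 2059665*(-8769*7²*(1/3430156) + 4505047)/97 = 2059665*(-8769*49*(1/3430156) + 4505047)/97 = 2059665*(-429681*1/3430156 + 4505047)/97 = 2059665*(-429681/3430156 + 4505047)/97 = (2059665/97)*(15453013567651/3430156) = 31828031189815896915/332725132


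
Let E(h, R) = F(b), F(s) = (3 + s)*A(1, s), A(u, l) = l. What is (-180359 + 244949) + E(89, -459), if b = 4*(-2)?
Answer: 64630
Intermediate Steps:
b = -8
F(s) = s*(3 + s) (F(s) = (3 + s)*s = s*(3 + s))
E(h, R) = 40 (E(h, R) = -8*(3 - 8) = -8*(-5) = 40)
(-180359 + 244949) + E(89, -459) = (-180359 + 244949) + 40 = 64590 + 40 = 64630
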